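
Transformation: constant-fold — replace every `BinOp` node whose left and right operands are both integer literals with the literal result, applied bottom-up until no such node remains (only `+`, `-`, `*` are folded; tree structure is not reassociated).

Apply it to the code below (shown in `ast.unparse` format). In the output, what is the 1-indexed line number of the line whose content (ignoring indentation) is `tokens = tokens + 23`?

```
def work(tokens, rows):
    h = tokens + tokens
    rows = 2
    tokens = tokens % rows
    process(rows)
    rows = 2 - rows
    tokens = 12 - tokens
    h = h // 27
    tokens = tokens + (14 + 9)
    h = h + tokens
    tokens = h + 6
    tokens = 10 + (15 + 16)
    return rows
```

Transformed code:
def work(tokens, rows):
    h = tokens + tokens
    rows = 2
    tokens = tokens % rows
    process(rows)
    rows = 2 - rows
    tokens = 12 - tokens
    h = h // 27
    tokens = tokens + 23
    h = h + tokens
    tokens = h + 6
    tokens = 41
    return rows

9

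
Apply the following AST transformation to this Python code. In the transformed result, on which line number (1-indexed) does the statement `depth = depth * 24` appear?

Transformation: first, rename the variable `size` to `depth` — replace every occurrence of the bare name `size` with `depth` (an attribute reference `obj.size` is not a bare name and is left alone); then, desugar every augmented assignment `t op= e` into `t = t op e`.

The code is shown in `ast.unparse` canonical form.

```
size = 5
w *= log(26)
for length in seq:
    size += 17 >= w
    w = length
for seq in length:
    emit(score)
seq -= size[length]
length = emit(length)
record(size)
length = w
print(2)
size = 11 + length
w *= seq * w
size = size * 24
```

15

Transformed code:
depth = 5
w = w * log(26)
for length in seq:
    depth = depth + (17 >= w)
    w = length
for seq in length:
    emit(score)
seq = seq - depth[length]
length = emit(length)
record(depth)
length = w
print(2)
depth = 11 + length
w = w * (seq * w)
depth = depth * 24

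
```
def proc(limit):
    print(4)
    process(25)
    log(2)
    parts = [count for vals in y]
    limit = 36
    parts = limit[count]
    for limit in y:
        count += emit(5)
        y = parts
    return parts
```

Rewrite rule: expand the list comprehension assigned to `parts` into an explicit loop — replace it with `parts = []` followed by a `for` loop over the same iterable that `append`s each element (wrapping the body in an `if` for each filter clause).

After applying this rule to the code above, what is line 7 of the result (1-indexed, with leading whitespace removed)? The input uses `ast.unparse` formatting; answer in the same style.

Transformed code:
def proc(limit):
    print(4)
    process(25)
    log(2)
    parts = []
    for vals in y:
        parts.append(count)
    limit = 36
    parts = limit[count]
    for limit in y:
        count += emit(5)
        y = parts
    return parts

parts.append(count)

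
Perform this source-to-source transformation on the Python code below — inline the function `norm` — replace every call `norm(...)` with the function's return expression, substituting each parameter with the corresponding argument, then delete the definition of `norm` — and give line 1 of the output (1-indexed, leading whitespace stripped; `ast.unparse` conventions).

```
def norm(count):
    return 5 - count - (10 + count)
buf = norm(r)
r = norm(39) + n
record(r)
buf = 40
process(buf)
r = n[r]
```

Transformed code:
buf = 5 - r - (10 + r)
r = 5 - 39 - (10 + 39) + n
record(r)
buf = 40
process(buf)
r = n[r]

buf = 5 - r - (10 + r)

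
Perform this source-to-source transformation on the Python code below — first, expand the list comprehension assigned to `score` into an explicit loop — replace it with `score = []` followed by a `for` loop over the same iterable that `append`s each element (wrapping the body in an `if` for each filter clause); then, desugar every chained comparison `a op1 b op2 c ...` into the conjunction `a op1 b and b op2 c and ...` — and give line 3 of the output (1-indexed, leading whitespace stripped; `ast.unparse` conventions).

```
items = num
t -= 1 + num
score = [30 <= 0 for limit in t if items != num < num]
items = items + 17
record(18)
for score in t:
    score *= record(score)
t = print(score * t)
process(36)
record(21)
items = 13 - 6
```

Transformed code:
items = num
t -= 1 + num
score = []
for limit in t:
    if items != num and num < num:
        score.append(30 <= 0)
items = items + 17
record(18)
for score in t:
    score *= record(score)
t = print(score * t)
process(36)
record(21)
items = 13 - 6

score = []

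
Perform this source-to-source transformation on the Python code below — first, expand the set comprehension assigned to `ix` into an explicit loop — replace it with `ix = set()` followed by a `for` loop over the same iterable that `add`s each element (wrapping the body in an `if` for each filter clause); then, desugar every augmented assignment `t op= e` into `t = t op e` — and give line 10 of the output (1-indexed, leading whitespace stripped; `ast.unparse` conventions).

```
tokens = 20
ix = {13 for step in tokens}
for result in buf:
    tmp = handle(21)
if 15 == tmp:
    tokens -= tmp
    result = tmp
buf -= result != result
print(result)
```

buf = buf - (result != result)

Transformed code:
tokens = 20
ix = set()
for step in tokens:
    ix.add(13)
for result in buf:
    tmp = handle(21)
if 15 == tmp:
    tokens = tokens - tmp
    result = tmp
buf = buf - (result != result)
print(result)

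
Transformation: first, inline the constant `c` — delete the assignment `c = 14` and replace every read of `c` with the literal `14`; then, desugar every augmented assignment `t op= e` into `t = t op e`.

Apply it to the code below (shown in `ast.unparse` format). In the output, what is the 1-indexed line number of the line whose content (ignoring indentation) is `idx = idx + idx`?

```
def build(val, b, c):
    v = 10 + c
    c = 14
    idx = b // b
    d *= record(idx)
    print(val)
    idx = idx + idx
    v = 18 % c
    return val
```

Transformed code:
def build(val, b, c):
    v = 10 + 14
    idx = b // b
    d = d * record(idx)
    print(val)
    idx = idx + idx
    v = 18 % 14
    return val

6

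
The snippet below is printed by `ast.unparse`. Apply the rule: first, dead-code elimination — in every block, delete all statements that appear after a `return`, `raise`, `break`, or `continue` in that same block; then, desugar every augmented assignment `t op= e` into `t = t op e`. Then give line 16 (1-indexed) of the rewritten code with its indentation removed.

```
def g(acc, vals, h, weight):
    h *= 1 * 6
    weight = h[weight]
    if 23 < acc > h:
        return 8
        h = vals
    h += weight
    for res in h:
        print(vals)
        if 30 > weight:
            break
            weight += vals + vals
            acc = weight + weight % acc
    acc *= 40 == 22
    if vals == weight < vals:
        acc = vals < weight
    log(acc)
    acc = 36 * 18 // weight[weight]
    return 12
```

Transformed code:
def g(acc, vals, h, weight):
    h = h * (1 * 6)
    weight = h[weight]
    if 23 < acc > h:
        return 8
    h = h + weight
    for res in h:
        print(vals)
        if 30 > weight:
            break
    acc = acc * (40 == 22)
    if vals == weight < vals:
        acc = vals < weight
    log(acc)
    acc = 36 * 18 // weight[weight]
    return 12

return 12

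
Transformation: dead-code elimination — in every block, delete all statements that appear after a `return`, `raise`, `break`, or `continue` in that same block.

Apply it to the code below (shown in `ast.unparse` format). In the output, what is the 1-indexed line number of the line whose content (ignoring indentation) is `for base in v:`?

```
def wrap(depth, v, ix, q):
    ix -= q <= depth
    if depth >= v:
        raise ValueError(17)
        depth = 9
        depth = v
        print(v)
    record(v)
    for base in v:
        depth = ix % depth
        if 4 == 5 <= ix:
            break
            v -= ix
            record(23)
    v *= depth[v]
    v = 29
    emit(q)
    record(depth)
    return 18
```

Transformed code:
def wrap(depth, v, ix, q):
    ix -= q <= depth
    if depth >= v:
        raise ValueError(17)
    record(v)
    for base in v:
        depth = ix % depth
        if 4 == 5 <= ix:
            break
    v *= depth[v]
    v = 29
    emit(q)
    record(depth)
    return 18

6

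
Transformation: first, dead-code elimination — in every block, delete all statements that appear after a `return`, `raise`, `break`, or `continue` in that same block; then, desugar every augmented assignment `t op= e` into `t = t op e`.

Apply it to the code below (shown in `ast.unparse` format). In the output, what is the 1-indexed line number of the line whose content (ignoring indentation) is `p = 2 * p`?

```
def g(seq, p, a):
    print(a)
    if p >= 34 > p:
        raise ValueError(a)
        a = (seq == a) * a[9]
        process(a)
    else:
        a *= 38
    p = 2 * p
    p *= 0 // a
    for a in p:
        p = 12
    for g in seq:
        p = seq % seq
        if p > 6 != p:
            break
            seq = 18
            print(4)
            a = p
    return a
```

7

Transformed code:
def g(seq, p, a):
    print(a)
    if p >= 34 > p:
        raise ValueError(a)
    else:
        a = a * 38
    p = 2 * p
    p = p * (0 // a)
    for a in p:
        p = 12
    for g in seq:
        p = seq % seq
        if p > 6 != p:
            break
    return a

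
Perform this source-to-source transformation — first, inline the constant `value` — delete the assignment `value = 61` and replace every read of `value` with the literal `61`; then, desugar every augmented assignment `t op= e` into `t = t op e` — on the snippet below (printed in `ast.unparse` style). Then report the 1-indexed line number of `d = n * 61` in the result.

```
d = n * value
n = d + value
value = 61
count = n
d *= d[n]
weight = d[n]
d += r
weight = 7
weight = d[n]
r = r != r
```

1

Transformed code:
d = n * 61
n = d + 61
count = n
d = d * d[n]
weight = d[n]
d = d + r
weight = 7
weight = d[n]
r = r != r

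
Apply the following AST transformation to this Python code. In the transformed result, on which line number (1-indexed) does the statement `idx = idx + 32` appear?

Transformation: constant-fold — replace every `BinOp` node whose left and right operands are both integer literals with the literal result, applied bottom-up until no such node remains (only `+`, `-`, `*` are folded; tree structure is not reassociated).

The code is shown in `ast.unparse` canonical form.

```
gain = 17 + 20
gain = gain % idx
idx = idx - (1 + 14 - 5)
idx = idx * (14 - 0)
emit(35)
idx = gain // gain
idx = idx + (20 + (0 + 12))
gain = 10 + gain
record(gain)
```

Transformed code:
gain = 37
gain = gain % idx
idx = idx - 10
idx = idx * 14
emit(35)
idx = gain // gain
idx = idx + 32
gain = 10 + gain
record(gain)

7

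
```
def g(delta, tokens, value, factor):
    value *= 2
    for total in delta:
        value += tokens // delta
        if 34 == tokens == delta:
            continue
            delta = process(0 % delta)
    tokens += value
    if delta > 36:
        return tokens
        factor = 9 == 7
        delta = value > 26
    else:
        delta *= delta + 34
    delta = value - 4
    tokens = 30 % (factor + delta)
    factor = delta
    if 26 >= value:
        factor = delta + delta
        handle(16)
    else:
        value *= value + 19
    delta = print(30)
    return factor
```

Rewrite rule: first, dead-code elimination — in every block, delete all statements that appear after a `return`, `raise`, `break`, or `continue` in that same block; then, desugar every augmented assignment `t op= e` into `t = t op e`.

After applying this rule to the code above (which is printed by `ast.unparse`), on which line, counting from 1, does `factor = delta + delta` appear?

Transformed code:
def g(delta, tokens, value, factor):
    value = value * 2
    for total in delta:
        value = value + tokens // delta
        if 34 == tokens == delta:
            continue
    tokens = tokens + value
    if delta > 36:
        return tokens
    else:
        delta = delta * (delta + 34)
    delta = value - 4
    tokens = 30 % (factor + delta)
    factor = delta
    if 26 >= value:
        factor = delta + delta
        handle(16)
    else:
        value = value * (value + 19)
    delta = print(30)
    return factor

16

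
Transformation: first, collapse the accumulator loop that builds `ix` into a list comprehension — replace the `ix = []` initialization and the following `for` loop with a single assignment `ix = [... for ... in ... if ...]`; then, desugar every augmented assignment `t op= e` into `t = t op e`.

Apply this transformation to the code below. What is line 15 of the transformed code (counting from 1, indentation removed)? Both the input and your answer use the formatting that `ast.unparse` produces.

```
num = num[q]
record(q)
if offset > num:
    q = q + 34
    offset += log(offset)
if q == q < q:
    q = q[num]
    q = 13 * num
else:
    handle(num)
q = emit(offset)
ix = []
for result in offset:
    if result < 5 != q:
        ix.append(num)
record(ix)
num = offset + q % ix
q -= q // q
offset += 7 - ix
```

Transformed code:
num = num[q]
record(q)
if offset > num:
    q = q + 34
    offset = offset + log(offset)
if q == q < q:
    q = q[num]
    q = 13 * num
else:
    handle(num)
q = emit(offset)
ix = [num for result in offset if result < 5 != q]
record(ix)
num = offset + q % ix
q = q - q // q
offset = offset + (7 - ix)

q = q - q // q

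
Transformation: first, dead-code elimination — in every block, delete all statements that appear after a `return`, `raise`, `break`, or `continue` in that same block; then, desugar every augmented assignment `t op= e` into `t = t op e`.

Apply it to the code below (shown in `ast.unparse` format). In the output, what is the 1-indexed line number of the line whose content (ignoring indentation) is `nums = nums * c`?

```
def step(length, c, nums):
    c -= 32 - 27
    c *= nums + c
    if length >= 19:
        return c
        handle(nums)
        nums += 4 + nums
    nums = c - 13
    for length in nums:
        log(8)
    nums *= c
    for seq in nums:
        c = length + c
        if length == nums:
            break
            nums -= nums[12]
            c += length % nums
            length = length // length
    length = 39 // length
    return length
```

9

Transformed code:
def step(length, c, nums):
    c = c - (32 - 27)
    c = c * (nums + c)
    if length >= 19:
        return c
    nums = c - 13
    for length in nums:
        log(8)
    nums = nums * c
    for seq in nums:
        c = length + c
        if length == nums:
            break
    length = 39 // length
    return length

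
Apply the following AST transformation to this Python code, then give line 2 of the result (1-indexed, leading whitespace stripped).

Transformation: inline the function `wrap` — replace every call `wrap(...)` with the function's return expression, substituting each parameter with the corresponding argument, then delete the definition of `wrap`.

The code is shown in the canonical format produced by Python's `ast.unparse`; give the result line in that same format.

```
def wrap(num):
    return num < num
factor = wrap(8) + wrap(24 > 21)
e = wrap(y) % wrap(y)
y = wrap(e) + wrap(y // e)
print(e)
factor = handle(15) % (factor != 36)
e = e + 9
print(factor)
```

e = (y < y) % (y < y)

Transformed code:
factor = (8 < 8) + ((24 > 21) < (24 > 21))
e = (y < y) % (y < y)
y = (e < e) + (y // e < y // e)
print(e)
factor = handle(15) % (factor != 36)
e = e + 9
print(factor)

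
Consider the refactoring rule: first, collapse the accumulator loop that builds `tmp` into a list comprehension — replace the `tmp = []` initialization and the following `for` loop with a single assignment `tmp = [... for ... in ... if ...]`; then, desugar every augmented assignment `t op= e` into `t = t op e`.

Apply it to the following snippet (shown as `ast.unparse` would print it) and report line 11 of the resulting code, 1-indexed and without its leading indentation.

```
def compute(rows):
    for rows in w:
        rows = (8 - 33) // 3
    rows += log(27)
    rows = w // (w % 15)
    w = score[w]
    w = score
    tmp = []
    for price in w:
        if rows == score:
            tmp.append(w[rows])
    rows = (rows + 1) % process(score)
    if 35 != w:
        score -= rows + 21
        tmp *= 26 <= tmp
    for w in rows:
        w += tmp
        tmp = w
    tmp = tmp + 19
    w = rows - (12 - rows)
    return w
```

score = score - (rows + 21)

Transformed code:
def compute(rows):
    for rows in w:
        rows = (8 - 33) // 3
    rows = rows + log(27)
    rows = w // (w % 15)
    w = score[w]
    w = score
    tmp = [w[rows] for price in w if rows == score]
    rows = (rows + 1) % process(score)
    if 35 != w:
        score = score - (rows + 21)
        tmp = tmp * (26 <= tmp)
    for w in rows:
        w = w + tmp
        tmp = w
    tmp = tmp + 19
    w = rows - (12 - rows)
    return w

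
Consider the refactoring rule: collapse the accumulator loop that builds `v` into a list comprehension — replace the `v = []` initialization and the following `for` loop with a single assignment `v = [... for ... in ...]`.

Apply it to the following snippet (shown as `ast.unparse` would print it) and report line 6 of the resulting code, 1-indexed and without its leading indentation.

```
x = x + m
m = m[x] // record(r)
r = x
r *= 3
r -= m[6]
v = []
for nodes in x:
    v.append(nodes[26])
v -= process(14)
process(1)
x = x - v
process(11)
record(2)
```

v = [nodes[26] for nodes in x]

Transformed code:
x = x + m
m = m[x] // record(r)
r = x
r *= 3
r -= m[6]
v = [nodes[26] for nodes in x]
v -= process(14)
process(1)
x = x - v
process(11)
record(2)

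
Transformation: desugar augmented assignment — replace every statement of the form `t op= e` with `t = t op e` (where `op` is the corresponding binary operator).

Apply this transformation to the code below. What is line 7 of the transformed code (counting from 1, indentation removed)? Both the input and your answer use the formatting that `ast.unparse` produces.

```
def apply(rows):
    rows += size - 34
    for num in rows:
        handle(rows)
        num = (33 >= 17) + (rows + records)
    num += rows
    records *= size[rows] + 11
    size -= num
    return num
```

records = records * (size[rows] + 11)

Transformed code:
def apply(rows):
    rows = rows + (size - 34)
    for num in rows:
        handle(rows)
        num = (33 >= 17) + (rows + records)
    num = num + rows
    records = records * (size[rows] + 11)
    size = size - num
    return num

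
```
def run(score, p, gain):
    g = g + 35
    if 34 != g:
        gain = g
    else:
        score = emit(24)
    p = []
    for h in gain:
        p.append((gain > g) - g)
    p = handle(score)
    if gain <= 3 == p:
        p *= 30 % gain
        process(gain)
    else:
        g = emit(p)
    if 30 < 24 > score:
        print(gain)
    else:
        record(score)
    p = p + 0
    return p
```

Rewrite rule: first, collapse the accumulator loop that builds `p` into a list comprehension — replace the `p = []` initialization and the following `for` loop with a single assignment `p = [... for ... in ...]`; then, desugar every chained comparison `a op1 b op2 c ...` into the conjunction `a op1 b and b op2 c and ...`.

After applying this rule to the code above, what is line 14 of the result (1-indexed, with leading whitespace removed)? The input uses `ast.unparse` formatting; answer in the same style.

Transformed code:
def run(score, p, gain):
    g = g + 35
    if 34 != g:
        gain = g
    else:
        score = emit(24)
    p = [(gain > g) - g for h in gain]
    p = handle(score)
    if gain <= 3 and 3 == p:
        p *= 30 % gain
        process(gain)
    else:
        g = emit(p)
    if 30 < 24 and 24 > score:
        print(gain)
    else:
        record(score)
    p = p + 0
    return p

if 30 < 24 and 24 > score:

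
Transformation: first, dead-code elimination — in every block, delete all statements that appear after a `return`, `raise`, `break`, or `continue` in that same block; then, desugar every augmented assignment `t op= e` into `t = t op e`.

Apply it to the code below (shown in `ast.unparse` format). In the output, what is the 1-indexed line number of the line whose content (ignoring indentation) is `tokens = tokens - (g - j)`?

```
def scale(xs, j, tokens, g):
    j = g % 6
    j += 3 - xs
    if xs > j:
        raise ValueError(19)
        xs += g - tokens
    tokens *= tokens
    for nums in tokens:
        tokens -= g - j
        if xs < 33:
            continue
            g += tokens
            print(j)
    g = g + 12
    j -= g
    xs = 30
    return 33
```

8

Transformed code:
def scale(xs, j, tokens, g):
    j = g % 6
    j = j + (3 - xs)
    if xs > j:
        raise ValueError(19)
    tokens = tokens * tokens
    for nums in tokens:
        tokens = tokens - (g - j)
        if xs < 33:
            continue
    g = g + 12
    j = j - g
    xs = 30
    return 33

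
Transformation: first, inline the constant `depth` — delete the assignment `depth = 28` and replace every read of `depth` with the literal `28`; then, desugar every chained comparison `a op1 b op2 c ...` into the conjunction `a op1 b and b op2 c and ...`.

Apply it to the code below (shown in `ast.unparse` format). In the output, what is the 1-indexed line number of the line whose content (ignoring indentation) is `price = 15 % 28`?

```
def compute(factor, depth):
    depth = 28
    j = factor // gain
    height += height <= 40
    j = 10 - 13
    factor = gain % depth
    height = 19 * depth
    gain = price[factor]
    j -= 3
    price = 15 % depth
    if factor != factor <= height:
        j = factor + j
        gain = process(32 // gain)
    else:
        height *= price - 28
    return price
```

9

Transformed code:
def compute(factor, depth):
    j = factor // gain
    height += height <= 40
    j = 10 - 13
    factor = gain % 28
    height = 19 * 28
    gain = price[factor]
    j -= 3
    price = 15 % 28
    if factor != factor and factor <= height:
        j = factor + j
        gain = process(32 // gain)
    else:
        height *= price - 28
    return price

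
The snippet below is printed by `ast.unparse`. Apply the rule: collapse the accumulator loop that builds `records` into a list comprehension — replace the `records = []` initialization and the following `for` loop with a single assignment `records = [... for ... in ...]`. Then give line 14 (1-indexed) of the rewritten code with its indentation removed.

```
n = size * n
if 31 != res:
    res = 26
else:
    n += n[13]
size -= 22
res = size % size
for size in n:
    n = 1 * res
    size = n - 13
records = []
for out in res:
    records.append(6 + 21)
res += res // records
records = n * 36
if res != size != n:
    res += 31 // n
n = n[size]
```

Transformed code:
n = size * n
if 31 != res:
    res = 26
else:
    n += n[13]
size -= 22
res = size % size
for size in n:
    n = 1 * res
    size = n - 13
records = [6 + 21 for out in res]
res += res // records
records = n * 36
if res != size != n:
    res += 31 // n
n = n[size]

if res != size != n:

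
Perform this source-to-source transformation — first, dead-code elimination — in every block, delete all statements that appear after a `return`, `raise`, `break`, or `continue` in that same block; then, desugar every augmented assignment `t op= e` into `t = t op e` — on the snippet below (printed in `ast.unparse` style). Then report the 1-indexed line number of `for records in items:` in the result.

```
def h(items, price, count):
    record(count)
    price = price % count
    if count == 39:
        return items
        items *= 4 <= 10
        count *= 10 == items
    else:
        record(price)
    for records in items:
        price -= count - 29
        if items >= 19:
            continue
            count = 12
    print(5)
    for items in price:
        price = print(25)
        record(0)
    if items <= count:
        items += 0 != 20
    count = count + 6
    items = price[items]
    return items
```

8

Transformed code:
def h(items, price, count):
    record(count)
    price = price % count
    if count == 39:
        return items
    else:
        record(price)
    for records in items:
        price = price - (count - 29)
        if items >= 19:
            continue
    print(5)
    for items in price:
        price = print(25)
        record(0)
    if items <= count:
        items = items + (0 != 20)
    count = count + 6
    items = price[items]
    return items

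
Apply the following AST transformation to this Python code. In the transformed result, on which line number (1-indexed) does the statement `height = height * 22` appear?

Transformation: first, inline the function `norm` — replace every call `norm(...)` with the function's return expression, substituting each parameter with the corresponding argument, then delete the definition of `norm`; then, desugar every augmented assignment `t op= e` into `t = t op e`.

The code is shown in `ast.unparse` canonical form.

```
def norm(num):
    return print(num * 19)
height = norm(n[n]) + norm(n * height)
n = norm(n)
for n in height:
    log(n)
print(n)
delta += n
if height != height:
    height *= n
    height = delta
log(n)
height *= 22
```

11

Transformed code:
height = print(n[n] * 19) + print(n * height * 19)
n = print(n * 19)
for n in height:
    log(n)
print(n)
delta = delta + n
if height != height:
    height = height * n
    height = delta
log(n)
height = height * 22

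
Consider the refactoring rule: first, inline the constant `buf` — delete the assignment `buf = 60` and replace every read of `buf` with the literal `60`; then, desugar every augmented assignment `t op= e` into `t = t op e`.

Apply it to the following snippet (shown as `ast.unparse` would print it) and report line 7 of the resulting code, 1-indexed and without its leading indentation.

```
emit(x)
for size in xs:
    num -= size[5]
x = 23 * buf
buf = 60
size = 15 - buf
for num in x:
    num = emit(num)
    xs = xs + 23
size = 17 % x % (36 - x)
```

num = emit(num)

Transformed code:
emit(x)
for size in xs:
    num = num - size[5]
x = 23 * 60
size = 15 - 60
for num in x:
    num = emit(num)
    xs = xs + 23
size = 17 % x % (36 - x)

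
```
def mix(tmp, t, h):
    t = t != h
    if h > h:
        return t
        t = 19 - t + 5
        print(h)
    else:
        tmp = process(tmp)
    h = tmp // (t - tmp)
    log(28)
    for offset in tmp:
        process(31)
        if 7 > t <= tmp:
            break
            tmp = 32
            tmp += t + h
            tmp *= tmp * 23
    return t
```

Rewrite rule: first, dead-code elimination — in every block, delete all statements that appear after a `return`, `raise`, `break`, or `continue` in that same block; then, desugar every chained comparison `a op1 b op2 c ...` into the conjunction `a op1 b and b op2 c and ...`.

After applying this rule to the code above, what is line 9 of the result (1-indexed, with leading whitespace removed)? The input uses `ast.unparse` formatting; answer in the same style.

Transformed code:
def mix(tmp, t, h):
    t = t != h
    if h > h:
        return t
    else:
        tmp = process(tmp)
    h = tmp // (t - tmp)
    log(28)
    for offset in tmp:
        process(31)
        if 7 > t and t <= tmp:
            break
    return t

for offset in tmp:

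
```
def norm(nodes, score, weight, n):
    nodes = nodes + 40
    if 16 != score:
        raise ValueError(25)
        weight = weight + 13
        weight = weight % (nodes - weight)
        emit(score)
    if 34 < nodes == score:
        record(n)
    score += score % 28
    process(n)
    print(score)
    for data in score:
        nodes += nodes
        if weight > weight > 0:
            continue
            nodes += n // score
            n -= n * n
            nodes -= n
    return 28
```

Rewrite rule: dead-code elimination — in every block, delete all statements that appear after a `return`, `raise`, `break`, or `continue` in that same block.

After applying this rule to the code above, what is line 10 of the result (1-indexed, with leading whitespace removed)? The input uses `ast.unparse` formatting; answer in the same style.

Transformed code:
def norm(nodes, score, weight, n):
    nodes = nodes + 40
    if 16 != score:
        raise ValueError(25)
    if 34 < nodes == score:
        record(n)
    score += score % 28
    process(n)
    print(score)
    for data in score:
        nodes += nodes
        if weight > weight > 0:
            continue
    return 28

for data in score:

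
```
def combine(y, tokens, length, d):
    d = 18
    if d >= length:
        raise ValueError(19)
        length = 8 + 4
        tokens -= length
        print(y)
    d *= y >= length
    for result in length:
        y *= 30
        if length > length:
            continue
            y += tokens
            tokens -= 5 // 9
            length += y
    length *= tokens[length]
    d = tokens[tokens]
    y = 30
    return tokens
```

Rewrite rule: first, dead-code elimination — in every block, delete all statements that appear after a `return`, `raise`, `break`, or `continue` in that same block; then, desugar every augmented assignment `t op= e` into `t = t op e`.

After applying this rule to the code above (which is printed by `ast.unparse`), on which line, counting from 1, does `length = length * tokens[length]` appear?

10

Transformed code:
def combine(y, tokens, length, d):
    d = 18
    if d >= length:
        raise ValueError(19)
    d = d * (y >= length)
    for result in length:
        y = y * 30
        if length > length:
            continue
    length = length * tokens[length]
    d = tokens[tokens]
    y = 30
    return tokens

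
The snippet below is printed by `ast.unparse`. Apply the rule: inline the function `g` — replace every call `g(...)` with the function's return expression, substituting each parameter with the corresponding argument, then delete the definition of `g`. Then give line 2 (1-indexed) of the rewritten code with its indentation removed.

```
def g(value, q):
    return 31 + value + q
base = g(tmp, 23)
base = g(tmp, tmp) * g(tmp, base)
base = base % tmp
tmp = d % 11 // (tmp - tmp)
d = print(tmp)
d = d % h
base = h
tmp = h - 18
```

Transformed code:
base = 31 + tmp + 23
base = (31 + tmp + tmp) * (31 + tmp + base)
base = base % tmp
tmp = d % 11 // (tmp - tmp)
d = print(tmp)
d = d % h
base = h
tmp = h - 18

base = (31 + tmp + tmp) * (31 + tmp + base)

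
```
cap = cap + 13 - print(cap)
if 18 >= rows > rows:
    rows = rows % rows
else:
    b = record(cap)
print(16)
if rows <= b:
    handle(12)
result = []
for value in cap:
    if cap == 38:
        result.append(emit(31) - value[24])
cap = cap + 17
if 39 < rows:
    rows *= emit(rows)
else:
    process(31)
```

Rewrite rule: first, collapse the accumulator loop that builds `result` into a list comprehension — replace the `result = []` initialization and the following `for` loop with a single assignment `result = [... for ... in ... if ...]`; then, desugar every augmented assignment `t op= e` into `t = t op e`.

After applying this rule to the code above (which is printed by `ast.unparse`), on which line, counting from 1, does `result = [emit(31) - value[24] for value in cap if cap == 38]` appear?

9

Transformed code:
cap = cap + 13 - print(cap)
if 18 >= rows > rows:
    rows = rows % rows
else:
    b = record(cap)
print(16)
if rows <= b:
    handle(12)
result = [emit(31) - value[24] for value in cap if cap == 38]
cap = cap + 17
if 39 < rows:
    rows = rows * emit(rows)
else:
    process(31)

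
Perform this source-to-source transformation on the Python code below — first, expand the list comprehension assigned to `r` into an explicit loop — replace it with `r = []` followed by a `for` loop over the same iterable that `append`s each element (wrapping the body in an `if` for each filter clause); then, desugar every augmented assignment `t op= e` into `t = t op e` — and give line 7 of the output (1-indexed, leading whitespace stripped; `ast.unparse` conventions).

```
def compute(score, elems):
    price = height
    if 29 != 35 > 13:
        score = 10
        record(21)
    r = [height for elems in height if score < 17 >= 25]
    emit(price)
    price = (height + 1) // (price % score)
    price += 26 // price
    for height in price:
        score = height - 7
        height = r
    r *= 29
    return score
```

Transformed code:
def compute(score, elems):
    price = height
    if 29 != 35 > 13:
        score = 10
        record(21)
    r = []
    for elems in height:
        if score < 17 >= 25:
            r.append(height)
    emit(price)
    price = (height + 1) // (price % score)
    price = price + 26 // price
    for height in price:
        score = height - 7
        height = r
    r = r * 29
    return score

for elems in height:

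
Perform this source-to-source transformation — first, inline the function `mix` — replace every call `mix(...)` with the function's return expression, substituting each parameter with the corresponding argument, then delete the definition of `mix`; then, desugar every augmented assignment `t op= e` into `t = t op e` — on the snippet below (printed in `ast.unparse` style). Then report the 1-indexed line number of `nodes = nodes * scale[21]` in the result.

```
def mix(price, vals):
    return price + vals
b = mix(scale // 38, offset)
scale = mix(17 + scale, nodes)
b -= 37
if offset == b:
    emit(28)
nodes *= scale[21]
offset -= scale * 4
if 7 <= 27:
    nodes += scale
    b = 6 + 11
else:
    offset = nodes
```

6

Transformed code:
b = scale // 38 + offset
scale = 17 + scale + nodes
b = b - 37
if offset == b:
    emit(28)
nodes = nodes * scale[21]
offset = offset - scale * 4
if 7 <= 27:
    nodes = nodes + scale
    b = 6 + 11
else:
    offset = nodes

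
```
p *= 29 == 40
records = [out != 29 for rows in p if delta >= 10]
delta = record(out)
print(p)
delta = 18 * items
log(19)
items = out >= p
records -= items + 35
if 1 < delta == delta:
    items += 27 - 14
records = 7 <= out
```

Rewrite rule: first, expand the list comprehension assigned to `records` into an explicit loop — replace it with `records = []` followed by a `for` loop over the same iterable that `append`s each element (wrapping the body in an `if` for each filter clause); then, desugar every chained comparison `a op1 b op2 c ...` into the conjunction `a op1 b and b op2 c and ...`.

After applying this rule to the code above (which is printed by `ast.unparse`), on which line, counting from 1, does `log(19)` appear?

Transformed code:
p *= 29 == 40
records = []
for rows in p:
    if delta >= 10:
        records.append(out != 29)
delta = record(out)
print(p)
delta = 18 * items
log(19)
items = out >= p
records -= items + 35
if 1 < delta and delta == delta:
    items += 27 - 14
records = 7 <= out

9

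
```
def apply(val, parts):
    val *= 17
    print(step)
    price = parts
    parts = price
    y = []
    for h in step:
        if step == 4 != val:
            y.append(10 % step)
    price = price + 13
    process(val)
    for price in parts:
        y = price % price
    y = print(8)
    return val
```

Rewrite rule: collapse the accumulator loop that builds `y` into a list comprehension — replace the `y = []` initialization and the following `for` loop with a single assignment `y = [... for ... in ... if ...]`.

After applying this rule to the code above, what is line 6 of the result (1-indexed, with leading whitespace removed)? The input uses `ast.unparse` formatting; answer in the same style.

Transformed code:
def apply(val, parts):
    val *= 17
    print(step)
    price = parts
    parts = price
    y = [10 % step for h in step if step == 4 != val]
    price = price + 13
    process(val)
    for price in parts:
        y = price % price
    y = print(8)
    return val

y = [10 % step for h in step if step == 4 != val]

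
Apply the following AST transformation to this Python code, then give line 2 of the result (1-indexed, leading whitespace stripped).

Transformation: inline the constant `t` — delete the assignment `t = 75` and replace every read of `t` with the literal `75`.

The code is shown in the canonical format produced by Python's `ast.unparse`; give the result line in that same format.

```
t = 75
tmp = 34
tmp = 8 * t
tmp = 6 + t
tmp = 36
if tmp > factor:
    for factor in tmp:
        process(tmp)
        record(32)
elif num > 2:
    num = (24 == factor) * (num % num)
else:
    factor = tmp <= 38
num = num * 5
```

Transformed code:
tmp = 34
tmp = 8 * 75
tmp = 6 + 75
tmp = 36
if tmp > factor:
    for factor in tmp:
        process(tmp)
        record(32)
elif num > 2:
    num = (24 == factor) * (num % num)
else:
    factor = tmp <= 38
num = num * 5

tmp = 8 * 75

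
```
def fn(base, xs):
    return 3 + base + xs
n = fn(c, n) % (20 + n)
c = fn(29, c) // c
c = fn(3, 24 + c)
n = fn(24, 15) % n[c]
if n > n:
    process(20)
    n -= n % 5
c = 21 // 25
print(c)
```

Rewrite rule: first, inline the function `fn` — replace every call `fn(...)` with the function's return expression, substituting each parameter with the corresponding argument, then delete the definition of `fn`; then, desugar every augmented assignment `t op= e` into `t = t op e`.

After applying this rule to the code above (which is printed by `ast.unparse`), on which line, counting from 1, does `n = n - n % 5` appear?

7

Transformed code:
n = (3 + c + n) % (20 + n)
c = (3 + 29 + c) // c
c = 3 + 3 + (24 + c)
n = (3 + 24 + 15) % n[c]
if n > n:
    process(20)
    n = n - n % 5
c = 21 // 25
print(c)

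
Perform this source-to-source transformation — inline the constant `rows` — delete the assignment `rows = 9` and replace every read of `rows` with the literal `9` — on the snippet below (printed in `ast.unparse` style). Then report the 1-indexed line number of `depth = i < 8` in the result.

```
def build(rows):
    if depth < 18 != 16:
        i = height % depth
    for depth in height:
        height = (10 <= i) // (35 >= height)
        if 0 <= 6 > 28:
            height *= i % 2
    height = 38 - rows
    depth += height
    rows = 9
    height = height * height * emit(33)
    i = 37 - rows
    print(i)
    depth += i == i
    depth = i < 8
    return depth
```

14

Transformed code:
def build(rows):
    if depth < 18 != 16:
        i = height % depth
    for depth in height:
        height = (10 <= i) // (35 >= height)
        if 0 <= 6 > 28:
            height *= i % 2
    height = 38 - 9
    depth += height
    height = height * height * emit(33)
    i = 37 - 9
    print(i)
    depth += i == i
    depth = i < 8
    return depth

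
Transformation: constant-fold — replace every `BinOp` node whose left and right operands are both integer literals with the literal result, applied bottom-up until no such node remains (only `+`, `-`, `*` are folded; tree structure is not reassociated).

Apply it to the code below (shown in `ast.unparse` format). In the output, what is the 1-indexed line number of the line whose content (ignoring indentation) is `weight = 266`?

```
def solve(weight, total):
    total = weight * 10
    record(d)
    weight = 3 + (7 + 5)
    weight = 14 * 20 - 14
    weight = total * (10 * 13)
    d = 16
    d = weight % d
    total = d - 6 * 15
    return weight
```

5

Transformed code:
def solve(weight, total):
    total = weight * 10
    record(d)
    weight = 15
    weight = 266
    weight = total * 130
    d = 16
    d = weight % d
    total = d - 90
    return weight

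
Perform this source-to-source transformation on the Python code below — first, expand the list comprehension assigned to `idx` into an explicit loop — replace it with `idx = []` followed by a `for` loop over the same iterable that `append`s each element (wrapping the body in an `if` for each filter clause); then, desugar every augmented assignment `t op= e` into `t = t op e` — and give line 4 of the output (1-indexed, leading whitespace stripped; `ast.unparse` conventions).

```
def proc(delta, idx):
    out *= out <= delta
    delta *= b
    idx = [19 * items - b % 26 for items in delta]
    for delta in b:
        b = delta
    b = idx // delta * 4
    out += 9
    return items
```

idx = []

Transformed code:
def proc(delta, idx):
    out = out * (out <= delta)
    delta = delta * b
    idx = []
    for items in delta:
        idx.append(19 * items - b % 26)
    for delta in b:
        b = delta
    b = idx // delta * 4
    out = out + 9
    return items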